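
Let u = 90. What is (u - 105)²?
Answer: 225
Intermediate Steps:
(u - 105)² = (90 - 105)² = (-15)² = 225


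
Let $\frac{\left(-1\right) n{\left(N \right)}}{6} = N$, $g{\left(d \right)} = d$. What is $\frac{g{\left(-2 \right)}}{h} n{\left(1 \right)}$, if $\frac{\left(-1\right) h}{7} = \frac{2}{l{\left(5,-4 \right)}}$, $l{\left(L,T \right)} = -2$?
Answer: $\frac{12}{7} \approx 1.7143$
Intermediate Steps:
$h = 7$ ($h = - 7 \frac{2}{-2} = - 7 \cdot 2 \left(- \frac{1}{2}\right) = \left(-7\right) \left(-1\right) = 7$)
$n{\left(N \right)} = - 6 N$
$\frac{g{\left(-2 \right)}}{h} n{\left(1 \right)} = - \frac{2}{7} \left(\left(-6\right) 1\right) = \left(-2\right) \frac{1}{7} \left(-6\right) = \left(- \frac{2}{7}\right) \left(-6\right) = \frac{12}{7}$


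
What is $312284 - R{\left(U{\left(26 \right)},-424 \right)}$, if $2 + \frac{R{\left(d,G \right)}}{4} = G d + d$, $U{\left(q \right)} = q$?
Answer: $356284$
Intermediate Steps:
$R{\left(d,G \right)} = -8 + 4 d + 4 G d$ ($R{\left(d,G \right)} = -8 + 4 \left(G d + d\right) = -8 + 4 \left(d + G d\right) = -8 + \left(4 d + 4 G d\right) = -8 + 4 d + 4 G d$)
$312284 - R{\left(U{\left(26 \right)},-424 \right)} = 312284 - \left(-8 + 4 \cdot 26 + 4 \left(-424\right) 26\right) = 312284 - \left(-8 + 104 - 44096\right) = 312284 - -44000 = 312284 + 44000 = 356284$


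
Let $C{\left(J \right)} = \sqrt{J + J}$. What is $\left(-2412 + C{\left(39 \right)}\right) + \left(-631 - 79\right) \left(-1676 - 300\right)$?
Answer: $1400548 + \sqrt{78} \approx 1.4006 \cdot 10^{6}$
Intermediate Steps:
$C{\left(J \right)} = \sqrt{2} \sqrt{J}$ ($C{\left(J \right)} = \sqrt{2 J} = \sqrt{2} \sqrt{J}$)
$\left(-2412 + C{\left(39 \right)}\right) + \left(-631 - 79\right) \left(-1676 - 300\right) = \left(-2412 + \sqrt{2} \sqrt{39}\right) + \left(-631 - 79\right) \left(-1676 - 300\right) = \left(-2412 + \sqrt{78}\right) - -1402960 = \left(-2412 + \sqrt{78}\right) + 1402960 = 1400548 + \sqrt{78}$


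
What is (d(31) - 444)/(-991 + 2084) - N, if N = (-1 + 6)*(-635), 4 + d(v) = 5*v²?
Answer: 3474632/1093 ≈ 3179.0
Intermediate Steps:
d(v) = -4 + 5*v²
N = -3175 (N = 5*(-635) = -3175)
(d(31) - 444)/(-991 + 2084) - N = ((-4 + 5*31²) - 444)/(-991 + 2084) - 1*(-3175) = ((-4 + 5*961) - 444)/1093 + 3175 = ((-4 + 4805) - 444)*(1/1093) + 3175 = (4801 - 444)*(1/1093) + 3175 = 4357*(1/1093) + 3175 = 4357/1093 + 3175 = 3474632/1093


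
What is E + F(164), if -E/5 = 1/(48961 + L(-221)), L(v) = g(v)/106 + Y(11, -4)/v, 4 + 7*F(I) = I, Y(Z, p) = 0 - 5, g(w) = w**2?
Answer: 185239944410/8104283439 ≈ 22.857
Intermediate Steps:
Y(Z, p) = -5
F(I) = -4/7 + I/7
L(v) = -5/v + v**2/106 (L(v) = v**2/106 - 5/v = -5/v + v**2/106)
E = -117130/1157754777 (E = -5/(48961 + (1/106)*(-530 + (-221)**3)/(-221)) = -5/(48961 + (1/106)*(-1/221)*(-530 - 10793861)) = -5/(48961 + (1/106)*(-1/221)*(-10794391)) = -5/(48961 + 10794391/23426) = -5/1157754777/23426 = -5*23426/1157754777 = -117130/1157754777 ≈ -0.00010117)
E + F(164) = -117130/1157754777 + (-4/7 + (1/7)*164) = -117130/1157754777 + (-4/7 + 164/7) = -117130/1157754777 + 160/7 = 185239944410/8104283439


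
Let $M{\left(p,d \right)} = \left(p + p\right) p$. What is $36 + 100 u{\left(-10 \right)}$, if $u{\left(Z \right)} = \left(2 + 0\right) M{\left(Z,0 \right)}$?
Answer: $40036$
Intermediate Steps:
$M{\left(p,d \right)} = 2 p^{2}$ ($M{\left(p,d \right)} = 2 p p = 2 p^{2}$)
$u{\left(Z \right)} = 4 Z^{2}$ ($u{\left(Z \right)} = \left(2 + 0\right) 2 Z^{2} = 2 \cdot 2 Z^{2} = 4 Z^{2}$)
$36 + 100 u{\left(-10 \right)} = 36 + 100 \cdot 4 \left(-10\right)^{2} = 36 + 100 \cdot 4 \cdot 100 = 36 + 100 \cdot 400 = 36 + 40000 = 40036$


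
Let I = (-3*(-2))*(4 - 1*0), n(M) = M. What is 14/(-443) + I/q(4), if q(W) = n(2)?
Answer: 5302/443 ≈ 11.968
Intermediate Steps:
I = 24 (I = 6*(4 + 0) = 6*4 = 24)
q(W) = 2
14/(-443) + I/q(4) = 14/(-443) + 24/2 = 14*(-1/443) + 24*(½) = -14/443 + 12 = 5302/443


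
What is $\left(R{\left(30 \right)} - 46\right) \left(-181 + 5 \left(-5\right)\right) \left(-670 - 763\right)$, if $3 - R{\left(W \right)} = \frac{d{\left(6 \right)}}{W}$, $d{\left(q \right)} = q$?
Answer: $- \frac{63762768}{5} \approx -1.2753 \cdot 10^{7}$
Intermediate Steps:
$R{\left(W \right)} = 3 - \frac{6}{W}$
$\left(R{\left(30 \right)} - 46\right) \left(-181 + 5 \left(-5\right)\right) \left(-670 - 763\right) = \left(\left(3 - \frac{6}{30}\right) - 46\right) \left(-181 + 5 \left(-5\right)\right) \left(-670 - 763\right) = \left(\left(3 - \frac{1}{5}\right) - 46\right) \left(-181 - 25\right) \left(-1433\right) = \left(\left(3 - \frac{1}{5}\right) - 46\right) \left(\left(-206\right) \left(-1433\right)\right) = \left(\frac{14}{5} - 46\right) 295198 = \left(- \frac{216}{5}\right) 295198 = - \frac{63762768}{5}$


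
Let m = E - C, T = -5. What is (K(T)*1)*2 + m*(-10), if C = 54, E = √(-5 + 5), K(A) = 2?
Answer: 544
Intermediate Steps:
E = 0 (E = √0 = 0)
m = -54 (m = 0 - 1*54 = 0 - 54 = -54)
(K(T)*1)*2 + m*(-10) = (2*1)*2 - 54*(-10) = 2*2 + 540 = 4 + 540 = 544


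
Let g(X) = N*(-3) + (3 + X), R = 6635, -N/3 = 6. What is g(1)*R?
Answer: 384830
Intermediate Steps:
N = -18 (N = -3*6 = -18)
g(X) = 57 + X (g(X) = -18*(-3) + (3 + X) = 54 + (3 + X) = 57 + X)
g(1)*R = (57 + 1)*6635 = 58*6635 = 384830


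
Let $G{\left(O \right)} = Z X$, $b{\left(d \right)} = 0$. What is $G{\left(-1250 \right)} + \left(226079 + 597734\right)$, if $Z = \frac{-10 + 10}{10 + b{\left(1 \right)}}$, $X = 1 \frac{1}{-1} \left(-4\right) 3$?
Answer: $823813$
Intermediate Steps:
$X = 12$ ($X = 1 \left(-1\right) \left(-4\right) 3 = \left(-1\right) \left(-4\right) 3 = 4 \cdot 3 = 12$)
$Z = 0$ ($Z = \frac{-10 + 10}{10 + 0} = \frac{0}{10} = 0 \cdot \frac{1}{10} = 0$)
$G{\left(O \right)} = 0$ ($G{\left(O \right)} = 0 \cdot 12 = 0$)
$G{\left(-1250 \right)} + \left(226079 + 597734\right) = 0 + \left(226079 + 597734\right) = 0 + 823813 = 823813$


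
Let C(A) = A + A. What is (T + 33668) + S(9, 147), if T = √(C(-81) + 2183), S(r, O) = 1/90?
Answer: 3030121/90 + √2021 ≈ 33713.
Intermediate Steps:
C(A) = 2*A
S(r, O) = 1/90
T = √2021 (T = √(2*(-81) + 2183) = √(-162 + 2183) = √2021 ≈ 44.956)
(T + 33668) + S(9, 147) = (√2021 + 33668) + 1/90 = (33668 + √2021) + 1/90 = 3030121/90 + √2021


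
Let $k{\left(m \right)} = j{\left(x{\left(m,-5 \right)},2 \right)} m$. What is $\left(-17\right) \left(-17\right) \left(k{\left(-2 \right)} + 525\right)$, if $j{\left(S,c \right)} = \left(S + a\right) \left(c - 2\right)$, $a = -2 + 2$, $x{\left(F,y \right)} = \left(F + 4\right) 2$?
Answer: $151725$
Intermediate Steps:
$x{\left(F,y \right)} = 8 + 2 F$ ($x{\left(F,y \right)} = \left(4 + F\right) 2 = 8 + 2 F$)
$a = 0$
$j{\left(S,c \right)} = S \left(-2 + c\right)$ ($j{\left(S,c \right)} = \left(S + 0\right) \left(c - 2\right) = S \left(-2 + c\right)$)
$k{\left(m \right)} = 0$ ($k{\left(m \right)} = \left(8 + 2 m\right) \left(-2 + 2\right) m = \left(8 + 2 m\right) 0 m = 0 m = 0$)
$\left(-17\right) \left(-17\right) \left(k{\left(-2 \right)} + 525\right) = \left(-17\right) \left(-17\right) \left(0 + 525\right) = 289 \cdot 525 = 151725$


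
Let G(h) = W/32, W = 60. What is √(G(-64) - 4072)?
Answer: I*√65122/4 ≈ 63.798*I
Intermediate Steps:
G(h) = 15/8 (G(h) = 60/32 = 60*(1/32) = 15/8)
√(G(-64) - 4072) = √(15/8 - 4072) = √(-32561/8) = I*√65122/4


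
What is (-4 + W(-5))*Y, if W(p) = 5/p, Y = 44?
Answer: -220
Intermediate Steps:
(-4 + W(-5))*Y = (-4 + 5/(-5))*44 = (-4 + 5*(-⅕))*44 = (-4 - 1)*44 = -5*44 = -220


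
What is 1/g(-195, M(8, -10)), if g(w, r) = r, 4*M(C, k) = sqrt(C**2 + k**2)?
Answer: 2*sqrt(41)/41 ≈ 0.31235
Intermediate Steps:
M(C, k) = sqrt(C**2 + k**2)/4
1/g(-195, M(8, -10)) = 1/(sqrt(8**2 + (-10)**2)/4) = 1/(sqrt(64 + 100)/4) = 1/(sqrt(164)/4) = 1/((2*sqrt(41))/4) = 1/(sqrt(41)/2) = 2*sqrt(41)/41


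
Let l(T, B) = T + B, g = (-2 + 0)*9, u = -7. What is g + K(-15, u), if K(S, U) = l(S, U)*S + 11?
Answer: 323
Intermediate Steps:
g = -18 (g = -2*9 = -18)
l(T, B) = B + T
K(S, U) = 11 + S*(S + U) (K(S, U) = (U + S)*S + 11 = (S + U)*S + 11 = S*(S + U) + 11 = 11 + S*(S + U))
g + K(-15, u) = -18 + (11 - 15*(-15 - 7)) = -18 + (11 - 15*(-22)) = -18 + (11 + 330) = -18 + 341 = 323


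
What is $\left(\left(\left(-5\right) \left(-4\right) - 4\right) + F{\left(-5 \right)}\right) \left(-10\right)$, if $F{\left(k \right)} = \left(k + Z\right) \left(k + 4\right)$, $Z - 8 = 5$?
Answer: $-80$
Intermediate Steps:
$Z = 13$ ($Z = 8 + 5 = 13$)
$F{\left(k \right)} = \left(4 + k\right) \left(13 + k\right)$ ($F{\left(k \right)} = \left(k + 13\right) \left(k + 4\right) = \left(13 + k\right) \left(4 + k\right) = \left(4 + k\right) \left(13 + k\right)$)
$\left(\left(\left(-5\right) \left(-4\right) - 4\right) + F{\left(-5 \right)}\right) \left(-10\right) = \left(\left(\left(-5\right) \left(-4\right) - 4\right) + \left(52 + \left(-5\right)^{2} + 17 \left(-5\right)\right)\right) \left(-10\right) = \left(\left(20 - 4\right) + \left(52 + 25 - 85\right)\right) \left(-10\right) = \left(16 - 8\right) \left(-10\right) = 8 \left(-10\right) = -80$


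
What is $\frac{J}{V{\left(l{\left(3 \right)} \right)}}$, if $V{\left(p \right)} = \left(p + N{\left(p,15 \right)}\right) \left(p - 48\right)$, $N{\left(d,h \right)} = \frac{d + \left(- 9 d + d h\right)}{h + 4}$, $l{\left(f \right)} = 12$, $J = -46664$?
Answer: $\frac{110827}{1404} \approx 78.937$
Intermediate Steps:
$N{\left(d,h \right)} = \frac{- 8 d + d h}{4 + h}$
$V{\left(p \right)} = \frac{26 p \left(-48 + p\right)}{19}$ ($V{\left(p \right)} = \left(p + \frac{p \left(-8 + 15\right)}{4 + 15}\right) \left(p - 48\right) = \left(p + p \frac{1}{19} \cdot 7\right) \left(-48 + p\right) = \left(p + \frac{7 p}{19}\right) \left(-48 + p\right) = \frac{26 p}{19} \left(-48 + p\right) = \frac{26 p \left(-48 + p\right)}{19}$)
$\frac{J}{V{\left(l{\left(3 \right)} \right)}} = - \frac{46664}{\frac{26}{19} \cdot 12 \left(-48 + 12\right)} = - \frac{46664}{\frac{26}{19} \cdot 12 \left(-36\right)} = - \frac{46664}{- \frac{11232}{19}} = \left(-46664\right) \left(- \frac{19}{11232}\right) = \frac{110827}{1404}$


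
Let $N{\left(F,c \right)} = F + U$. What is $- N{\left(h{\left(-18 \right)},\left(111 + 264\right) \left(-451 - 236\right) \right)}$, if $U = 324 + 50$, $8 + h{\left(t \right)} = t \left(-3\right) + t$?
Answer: $-402$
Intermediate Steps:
$h{\left(t \right)} = -8 - 2 t$ ($h{\left(t \right)} = -8 + \left(t \left(-3\right) + t\right) = -8 + \left(- 3 t + t\right) = -8 - 2 t$)
$U = 374$
$N{\left(F,c \right)} = 374 + F$ ($N{\left(F,c \right)} = F + 374 = 374 + F$)
$- N{\left(h{\left(-18 \right)},\left(111 + 264\right) \left(-451 - 236\right) \right)} = - (374 - -28) = - (374 + \left(-8 + 36\right)) = - (374 + 28) = \left(-1\right) 402 = -402$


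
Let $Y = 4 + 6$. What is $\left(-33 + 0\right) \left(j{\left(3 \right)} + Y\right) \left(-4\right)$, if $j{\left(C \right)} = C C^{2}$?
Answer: $4884$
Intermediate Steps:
$j{\left(C \right)} = C^{3}$
$Y = 10$
$\left(-33 + 0\right) \left(j{\left(3 \right)} + Y\right) \left(-4\right) = \left(-33 + 0\right) \left(3^{3} + 10\right) \left(-4\right) = - 33 \left(27 + 10\right) \left(-4\right) = - 33 \cdot 37 \left(-4\right) = \left(-33\right) \left(-148\right) = 4884$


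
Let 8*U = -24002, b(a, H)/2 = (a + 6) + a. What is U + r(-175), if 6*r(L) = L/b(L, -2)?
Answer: -12384857/4128 ≈ -3000.2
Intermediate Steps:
b(a, H) = 12 + 4*a (b(a, H) = 2*((a + 6) + a) = 2*((6 + a) + a) = 2*(6 + 2*a) = 12 + 4*a)
U = -12001/4 (U = (⅛)*(-24002) = -12001/4 ≈ -3000.3)
r(L) = L/(6*(12 + 4*L)) (r(L) = (L/(12 + 4*L))/6 = L/(6*(12 + 4*L)))
U + r(-175) = -12001/4 + (1/24)*(-175)/(3 - 175) = -12001/4 + (1/24)*(-175)/(-172) = -12001/4 + (1/24)*(-175)*(-1/172) = -12001/4 + 175/4128 = -12384857/4128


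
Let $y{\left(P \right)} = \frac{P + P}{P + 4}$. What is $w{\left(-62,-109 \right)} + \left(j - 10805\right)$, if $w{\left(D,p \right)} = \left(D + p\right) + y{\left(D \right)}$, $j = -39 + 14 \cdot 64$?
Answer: $- \frac{293389}{29} \approx -10117.0$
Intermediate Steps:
$j = 857$ ($j = -39 + 896 = 857$)
$y{\left(P \right)} = \frac{2 P}{4 + P}$
$w{\left(D,p \right)} = D + p + \frac{2 D}{4 + D}$ ($w{\left(D,p \right)} = \left(D + p\right) + \frac{2 D}{4 + D} = D + p + \frac{2 D}{4 + D}$)
$w{\left(-62,-109 \right)} + \left(j - 10805\right) = \frac{2 \left(-62\right) + \left(4 - 62\right) \left(-62 - 109\right)}{4 - 62} + \left(857 - 10805\right) = \frac{-124 - -9918}{-58} + \left(857 - 10805\right) = - \frac{-124 + 9918}{58} - 9948 = \left(- \frac{1}{58}\right) 9794 - 9948 = - \frac{4897}{29} - 9948 = - \frac{293389}{29}$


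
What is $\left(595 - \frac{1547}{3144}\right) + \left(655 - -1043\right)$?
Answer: $\frac{7207645}{3144} \approx 2292.5$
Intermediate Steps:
$\left(595 - \frac{1547}{3144}\right) + \left(655 - -1043\right) = \left(595 - \frac{1547}{3144}\right) + \left(655 + 1043\right) = \left(595 - \frac{1547}{3144}\right) + 1698 = \frac{1869133}{3144} + 1698 = \frac{7207645}{3144}$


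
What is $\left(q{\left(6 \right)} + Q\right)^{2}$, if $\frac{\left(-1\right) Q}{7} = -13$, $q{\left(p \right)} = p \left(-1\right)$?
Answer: $7225$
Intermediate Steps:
$q{\left(p \right)} = - p$
$Q = 91$ ($Q = \left(-7\right) \left(-13\right) = 91$)
$\left(q{\left(6 \right)} + Q\right)^{2} = \left(\left(-1\right) 6 + 91\right)^{2} = \left(-6 + 91\right)^{2} = 85^{2} = 7225$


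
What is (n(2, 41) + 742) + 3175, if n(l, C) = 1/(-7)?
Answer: 27418/7 ≈ 3916.9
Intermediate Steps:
n(l, C) = -⅐
(n(2, 41) + 742) + 3175 = (-⅐ + 742) + 3175 = 5193/7 + 3175 = 27418/7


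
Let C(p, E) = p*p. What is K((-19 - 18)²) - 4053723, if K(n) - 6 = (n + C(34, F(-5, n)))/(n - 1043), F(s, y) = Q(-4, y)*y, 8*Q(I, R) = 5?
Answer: -1321509217/326 ≈ -4.0537e+6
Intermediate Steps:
Q(I, R) = 5/8 (Q(I, R) = (⅛)*5 = 5/8)
F(s, y) = 5*y/8
C(p, E) = p²
K(n) = 6 + (1156 + n)/(-1043 + n) (K(n) = 6 + (n + 34²)/(n - 1043) = 6 + (n + 1156)/(-1043 + n) = 6 + (1156 + n)/(-1043 + n))
K((-19 - 18)²) - 4053723 = (-5102 + 7*(-19 - 18)²)/(-1043 + (-19 - 18)²) - 4053723 = (-5102 + 7*(-37)²)/(-1043 + (-37)²) - 4053723 = (-5102 + 7*1369)/(-1043 + 1369) - 4053723 = (-5102 + 9583)/326 - 4053723 = (1/326)*4481 - 4053723 = 4481/326 - 4053723 = -1321509217/326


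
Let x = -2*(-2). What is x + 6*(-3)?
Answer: -14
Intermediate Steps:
x = 4
x + 6*(-3) = 4 + 6*(-3) = 4 - 18 = -14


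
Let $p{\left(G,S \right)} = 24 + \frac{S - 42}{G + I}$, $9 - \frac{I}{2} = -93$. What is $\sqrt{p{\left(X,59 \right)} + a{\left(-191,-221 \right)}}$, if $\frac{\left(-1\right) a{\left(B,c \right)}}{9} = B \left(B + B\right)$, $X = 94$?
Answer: $\frac{i \sqrt{58311720670}}{298} \approx 810.33 i$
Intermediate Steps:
$I = 204$ ($I = 18 - -186 = 18 + 186 = 204$)
$a{\left(B,c \right)} = - 18 B^{2}$ ($a{\left(B,c \right)} = - 9 B \left(B + B\right) = - 9 B 2 B = - 9 \cdot 2 B^{2} = - 18 B^{2}$)
$p{\left(G,S \right)} = 24 + \frac{-42 + S}{204 + G}$ ($p{\left(G,S \right)} = 24 + \frac{S - 42}{G + 204} = 24 + \frac{-42 + S}{204 + G}$)
$\sqrt{p{\left(X,59 \right)} + a{\left(-191,-221 \right)}} = \sqrt{\frac{4854 + 59 + 24 \cdot 94}{204 + 94} - 18 \left(-191\right)^{2}} = \sqrt{\frac{4854 + 59 + 2256}{298} - 656658} = \sqrt{\frac{1}{298} \cdot 7169 - 656658} = \sqrt{\frac{7169}{298} - 656658} = \sqrt{- \frac{195676915}{298}} = \frac{i \sqrt{58311720670}}{298}$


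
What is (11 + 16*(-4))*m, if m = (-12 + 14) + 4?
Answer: -318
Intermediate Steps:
m = 6 (m = 2 + 4 = 6)
(11 + 16*(-4))*m = (11 + 16*(-4))*6 = (11 - 64)*6 = -53*6 = -318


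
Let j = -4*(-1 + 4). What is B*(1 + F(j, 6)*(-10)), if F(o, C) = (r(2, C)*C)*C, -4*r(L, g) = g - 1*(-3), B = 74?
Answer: 60014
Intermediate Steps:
r(L, g) = -¾ - g/4 (r(L, g) = -(g - 1*(-3))/4 = -(g + 3)/4 = -(3 + g)/4 = -¾ - g/4)
j = -12 (j = -4*3 = -12)
F(o, C) = C²*(-¾ - C/4) (F(o, C) = ((-¾ - C/4)*C)*C = (C*(-¾ - C/4))*C = C²*(-¾ - C/4))
B*(1 + F(j, 6)*(-10)) = 74*(1 + ((¼)*6²*(-3 - 1*6))*(-10)) = 74*(1 + ((¼)*36*(-3 - 6))*(-10)) = 74*(1 + ((¼)*36*(-9))*(-10)) = 74*(1 - 81*(-10)) = 74*(1 + 810) = 74*811 = 60014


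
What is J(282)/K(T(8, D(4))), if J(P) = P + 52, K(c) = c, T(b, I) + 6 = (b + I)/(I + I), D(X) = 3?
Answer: -2004/25 ≈ -80.160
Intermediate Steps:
T(b, I) = -6 + (I + b)/(2*I) (T(b, I) = -6 + (b + I)/(I + I) = -6 + (I + b)/((2*I)) = -6 + (I + b)*(1/(2*I)) = -6 + (I + b)/(2*I))
J(P) = 52 + P
J(282)/K(T(8, D(4))) = (52 + 282)/(((½)*(8 - 11*3)/3)) = 334/(((½)*(⅓)*(8 - 33))) = 334/(((½)*(⅓)*(-25))) = 334/(-25/6) = 334*(-6/25) = -2004/25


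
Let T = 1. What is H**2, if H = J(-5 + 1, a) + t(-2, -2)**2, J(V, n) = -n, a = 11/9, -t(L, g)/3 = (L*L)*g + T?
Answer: 15665764/81 ≈ 1.9340e+5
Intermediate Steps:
t(L, g) = -3 - 3*g*L**2 (t(L, g) = -3*((L*L)*g + 1) = -3*(L**2*g + 1) = -3*(g*L**2 + 1) = -3*(1 + g*L**2) = -3 - 3*g*L**2)
a = 11/9 (a = 11*(1/9) = 11/9 ≈ 1.2222)
H = 3958/9 (H = -1*11/9 + (-3 - 3*(-2)*(-2)**2)**2 = -11/9 + (-3 - 3*(-2)*4)**2 = -11/9 + (-3 + 24)**2 = -11/9 + 21**2 = -11/9 + 441 = 3958/9 ≈ 439.78)
H**2 = (3958/9)**2 = 15665764/81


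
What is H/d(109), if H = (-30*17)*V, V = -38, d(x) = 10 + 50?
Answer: 323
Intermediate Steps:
d(x) = 60
H = 19380 (H = -30*17*(-38) = -510*(-38) = 19380)
H/d(109) = 19380/60 = 19380*(1/60) = 323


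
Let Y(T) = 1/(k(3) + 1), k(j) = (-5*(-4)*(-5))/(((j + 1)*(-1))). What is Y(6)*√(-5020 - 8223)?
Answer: I*√13243/26 ≈ 4.4261*I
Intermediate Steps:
k(j) = -100/(-1 - j) (k(j) = (20*(-5))/(((1 + j)*(-1))) = -100/(-1 - j))
Y(T) = 1/26 (Y(T) = 1/(100/(1 + 3) + 1) = 1/(100/4 + 1) = 1/(100*(¼) + 1) = 1/(25 + 1) = 1/26)
Y(6)*√(-5020 - 8223) = √(-5020 - 8223)/26 = √(-13243)/26 = (I*√13243)/26 = I*√13243/26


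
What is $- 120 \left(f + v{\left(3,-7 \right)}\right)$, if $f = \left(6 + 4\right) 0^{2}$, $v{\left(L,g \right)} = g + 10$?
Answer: $-360$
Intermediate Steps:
$v{\left(L,g \right)} = 10 + g$
$f = 0$ ($f = 10 \cdot 0 = 0$)
$- 120 \left(f + v{\left(3,-7 \right)}\right) = - 120 \left(0 + \left(10 - 7\right)\right) = - 120 \left(0 + 3\right) = \left(-120\right) 3 = -360$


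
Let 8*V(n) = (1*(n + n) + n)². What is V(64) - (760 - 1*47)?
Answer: 3895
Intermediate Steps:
V(n) = 9*n²/8 (V(n) = (1*(n + n) + n)²/8 = (1*(2*n) + n)²/8 = (2*n + n)²/8 = (3*n)²/8 = (9*n²)/8 = 9*n²/8)
V(64) - (760 - 1*47) = (9/8)*64² - (760 - 1*47) = (9/8)*4096 - (760 - 47) = 4608 - 1*713 = 4608 - 713 = 3895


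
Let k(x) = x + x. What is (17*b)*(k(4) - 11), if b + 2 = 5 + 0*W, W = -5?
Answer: -153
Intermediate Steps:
k(x) = 2*x
b = 3 (b = -2 + (5 + 0*(-5)) = -2 + (5 + 0) = -2 + 5 = 3)
(17*b)*(k(4) - 11) = (17*3)*(2*4 - 11) = 51*(8 - 11) = 51*(-3) = -153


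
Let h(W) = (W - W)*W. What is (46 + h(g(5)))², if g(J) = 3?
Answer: 2116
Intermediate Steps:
h(W) = 0 (h(W) = 0*W = 0)
(46 + h(g(5)))² = (46 + 0)² = 46² = 2116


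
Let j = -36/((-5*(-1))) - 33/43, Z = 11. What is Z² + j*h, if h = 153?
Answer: -236074/215 ≈ -1098.0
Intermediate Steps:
j = -1713/215 (j = -36/5 - 33*1/43 = -36*⅕ - 33/43 = -36/5 - 33/43 = -1713/215 ≈ -7.9674)
Z² + j*h = 11² - 1713/215*153 = 121 - 262089/215 = -236074/215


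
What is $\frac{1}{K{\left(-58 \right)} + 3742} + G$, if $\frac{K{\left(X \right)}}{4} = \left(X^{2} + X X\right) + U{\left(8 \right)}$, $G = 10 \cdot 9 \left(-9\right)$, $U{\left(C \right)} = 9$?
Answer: $- \frac{24858899}{30690} \approx -810.0$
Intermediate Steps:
$G = -810$ ($G = 90 \left(-9\right) = -810$)
$K{\left(X \right)} = 36 + 8 X^{2}$ ($K{\left(X \right)} = 4 \left(\left(X^{2} + X X\right) + 9\right) = 4 \left(\left(X^{2} + X^{2}\right) + 9\right) = 4 \left(2 X^{2} + 9\right) = 4 \left(9 + 2 X^{2}\right) = 36 + 8 X^{2}$)
$\frac{1}{K{\left(-58 \right)} + 3742} + G = \frac{1}{\left(36 + 8 \left(-58\right)^{2}\right) + 3742} - 810 = \frac{1}{\left(36 + 8 \cdot 3364\right) + 3742} - 810 = \frac{1}{\left(36 + 26912\right) + 3742} - 810 = \frac{1}{26948 + 3742} - 810 = \frac{1}{30690} - 810 = - \frac{24858899}{30690}$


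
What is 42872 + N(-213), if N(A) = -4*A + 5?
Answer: 43729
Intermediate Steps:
N(A) = 5 - 4*A
42872 + N(-213) = 42872 + (5 - 4*(-213)) = 42872 + (5 + 852) = 42872 + 857 = 43729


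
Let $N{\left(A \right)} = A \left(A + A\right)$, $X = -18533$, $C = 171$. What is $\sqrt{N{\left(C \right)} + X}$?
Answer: $\sqrt{39949} \approx 199.87$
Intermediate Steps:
$N{\left(A \right)} = 2 A^{2}$ ($N{\left(A \right)} = A 2 A = 2 A^{2}$)
$\sqrt{N{\left(C \right)} + X} = \sqrt{2 \cdot 171^{2} - 18533} = \sqrt{2 \cdot 29241 - 18533} = \sqrt{58482 - 18533} = \sqrt{39949}$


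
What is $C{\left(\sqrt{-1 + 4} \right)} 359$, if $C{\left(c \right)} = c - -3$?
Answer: $1077 + 359 \sqrt{3} \approx 1698.8$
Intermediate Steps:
$C{\left(c \right)} = 3 + c$ ($C{\left(c \right)} = c + 3 = 3 + c$)
$C{\left(\sqrt{-1 + 4} \right)} 359 = \left(3 + \sqrt{-1 + 4}\right) 359 = \left(3 + \sqrt{3}\right) 359 = 1077 + 359 \sqrt{3}$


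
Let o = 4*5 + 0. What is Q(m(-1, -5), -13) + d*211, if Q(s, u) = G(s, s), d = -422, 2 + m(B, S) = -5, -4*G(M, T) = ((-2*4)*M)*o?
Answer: -89322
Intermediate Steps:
o = 20 (o = 20 + 0 = 20)
G(M, T) = 40*M (G(M, T) = -(-2*4)*M*20/4 = -(-8*M)*20/4 = -(-40)*M = 40*M)
m(B, S) = -7 (m(B, S) = -2 - 5 = -7)
Q(s, u) = 40*s
Q(m(-1, -5), -13) + d*211 = 40*(-7) - 422*211 = -280 - 89042 = -89322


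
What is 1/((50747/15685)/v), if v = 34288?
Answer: 537807280/50747 ≈ 10598.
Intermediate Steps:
1/((50747/15685)/v) = 1/((50747/15685)/34288) = 1/((50747*(1/15685))*(1/34288)) = 1/((50747/15685)*(1/34288)) = 1/(50747/537807280) = 537807280/50747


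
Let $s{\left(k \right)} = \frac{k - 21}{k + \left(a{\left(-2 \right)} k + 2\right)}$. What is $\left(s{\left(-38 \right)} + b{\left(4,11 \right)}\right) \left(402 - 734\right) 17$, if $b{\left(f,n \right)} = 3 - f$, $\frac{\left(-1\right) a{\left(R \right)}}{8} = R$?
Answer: $\frac{825435}{161} \approx 5126.9$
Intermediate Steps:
$a{\left(R \right)} = - 8 R$
$s{\left(k \right)} = \frac{-21 + k}{2 + 17 k}$ ($s{\left(k \right)} = \frac{k - 21}{k + \left(\left(-8\right) \left(-2\right) k + 2\right)} = \frac{-21 + k}{k + \left(16 k + 2\right)} = \frac{-21 + k}{k + \left(2 + 16 k\right)} = \frac{-21 + k}{2 + 17 k}$)
$\left(s{\left(-38 \right)} + b{\left(4,11 \right)}\right) \left(402 - 734\right) 17 = \left(\frac{-21 - 38}{2 + 17 \left(-38\right)} + \left(3 - 4\right)\right) \left(402 - 734\right) 17 = \left(\frac{1}{2 - 646} \left(-59\right) + \left(3 - 4\right)\right) \left(-332\right) 17 = \left(\frac{1}{-644} \left(-59\right) - 1\right) \left(-332\right) 17 = \left(\left(- \frac{1}{644}\right) \left(-59\right) - 1\right) \left(-332\right) 17 = \left(\frac{59}{644} - 1\right) \left(-332\right) 17 = \left(- \frac{585}{644}\right) \left(-332\right) 17 = \frac{48555}{161} \cdot 17 = \frac{825435}{161}$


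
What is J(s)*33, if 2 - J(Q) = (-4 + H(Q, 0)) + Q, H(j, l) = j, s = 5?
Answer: -132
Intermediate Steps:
J(Q) = 6 - 2*Q (J(Q) = 2 - ((-4 + Q) + Q) = 2 - (-4 + 2*Q) = 2 + (4 - 2*Q) = 6 - 2*Q)
J(s)*33 = (6 - 2*5)*33 = (6 - 10)*33 = -4*33 = -132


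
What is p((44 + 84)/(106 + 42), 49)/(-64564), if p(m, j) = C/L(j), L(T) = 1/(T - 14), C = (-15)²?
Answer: -7875/64564 ≈ -0.12197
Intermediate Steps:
C = 225
L(T) = 1/(-14 + T)
p(m, j) = -3150 + 225*j (p(m, j) = 225/(1/(-14 + j)) = 225*(-14 + j) = -3150 + 225*j)
p((44 + 84)/(106 + 42), 49)/(-64564) = (-3150 + 225*49)/(-64564) = (-3150 + 11025)*(-1/64564) = 7875*(-1/64564) = -7875/64564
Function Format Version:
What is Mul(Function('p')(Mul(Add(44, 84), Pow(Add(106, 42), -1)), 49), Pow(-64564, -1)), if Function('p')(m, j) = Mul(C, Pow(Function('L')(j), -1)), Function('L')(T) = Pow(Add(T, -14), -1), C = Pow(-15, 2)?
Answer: Rational(-7875, 64564) ≈ -0.12197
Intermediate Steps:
C = 225
Function('L')(T) = Pow(Add(-14, T), -1)
Function('p')(m, j) = Add(-3150, Mul(225, j)) (Function('p')(m, j) = Mul(225, Pow(Pow(Add(-14, j), -1), -1)) = Mul(225, Add(-14, j)) = Add(-3150, Mul(225, j)))
Mul(Function('p')(Mul(Add(44, 84), Pow(Add(106, 42), -1)), 49), Pow(-64564, -1)) = Mul(Add(-3150, Mul(225, 49)), Pow(-64564, -1)) = Mul(Add(-3150, 11025), Rational(-1, 64564)) = Mul(7875, Rational(-1, 64564)) = Rational(-7875, 64564)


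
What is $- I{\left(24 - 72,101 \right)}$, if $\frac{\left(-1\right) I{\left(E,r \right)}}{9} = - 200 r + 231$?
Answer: $-179721$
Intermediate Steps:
$I{\left(E,r \right)} = -2079 + 1800 r$ ($I{\left(E,r \right)} = - 9 \left(- 200 r + 231\right) = - 9 \left(231 - 200 r\right) = -2079 + 1800 r$)
$- I{\left(24 - 72,101 \right)} = - (-2079 + 1800 \cdot 101) = - (-2079 + 181800) = \left(-1\right) 179721 = -179721$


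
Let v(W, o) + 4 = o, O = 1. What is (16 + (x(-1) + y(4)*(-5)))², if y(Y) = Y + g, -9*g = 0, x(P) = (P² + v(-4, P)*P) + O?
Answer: 9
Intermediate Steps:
v(W, o) = -4 + o
x(P) = 1 + P² + P*(-4 + P) (x(P) = (P² + (-4 + P)*P) + 1 = (P² + P*(-4 + P)) + 1 = 1 + P² + P*(-4 + P))
g = 0 (g = -⅑*0 = 0)
y(Y) = Y (y(Y) = Y + 0 = Y)
(16 + (x(-1) + y(4)*(-5)))² = (16 + ((1 + (-1)² - (-4 - 1)) + 4*(-5)))² = (16 + ((1 + 1 - 1*(-5)) - 20))² = (16 + ((1 + 1 + 5) - 20))² = (16 + (7 - 20))² = (16 - 13)² = 3² = 9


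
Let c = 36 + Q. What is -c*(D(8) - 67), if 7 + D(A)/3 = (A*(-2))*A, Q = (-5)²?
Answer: 28792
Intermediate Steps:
Q = 25
D(A) = -21 - 6*A² (D(A) = -21 + 3*((A*(-2))*A) = -21 + 3*((-2*A)*A) = -21 + 3*(-2*A²) = -21 - 6*A²)
c = 61 (c = 36 + 25 = 61)
-c*(D(8) - 67) = -61*((-21 - 6*8²) - 67) = -61*((-21 - 6*64) - 67) = -61*((-21 - 384) - 67) = -61*(-405 - 67) = -61*(-472) = -1*(-28792) = 28792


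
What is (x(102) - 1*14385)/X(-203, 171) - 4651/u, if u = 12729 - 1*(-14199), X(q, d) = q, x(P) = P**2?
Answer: 106256215/5466384 ≈ 19.438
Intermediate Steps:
u = 26928 (u = 12729 + 14199 = 26928)
(x(102) - 1*14385)/X(-203, 171) - 4651/u = (102**2 - 1*14385)/(-203) - 4651/26928 = (10404 - 14385)*(-1/203) - 4651*1/26928 = -3981*(-1/203) - 4651/26928 = 3981/203 - 4651/26928 = 106256215/5466384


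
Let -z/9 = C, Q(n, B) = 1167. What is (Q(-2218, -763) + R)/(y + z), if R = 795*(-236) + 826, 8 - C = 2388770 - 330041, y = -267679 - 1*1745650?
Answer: -185627/16515160 ≈ -0.011240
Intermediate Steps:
y = -2013329 (y = -267679 - 1745650 = -2013329)
C = -2058721 (C = 8 - (2388770 - 330041) = 8 - 1*2058729 = 8 - 2058729 = -2058721)
R = -186794 (R = -187620 + 826 = -186794)
z = 18528489 (z = -9*(-2058721) = 18528489)
(Q(-2218, -763) + R)/(y + z) = (1167 - 186794)/(-2013329 + 18528489) = -185627/16515160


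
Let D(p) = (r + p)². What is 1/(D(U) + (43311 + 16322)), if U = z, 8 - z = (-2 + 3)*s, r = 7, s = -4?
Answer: 1/59994 ≈ 1.6668e-5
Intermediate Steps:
z = 12 (z = 8 - (-2 + 3)*(-4) = 8 - (-4) = 8 - 1*(-4) = 8 + 4 = 12)
U = 12
D(p) = (7 + p)²
1/(D(U) + (43311 + 16322)) = 1/((7 + 12)² + (43311 + 16322)) = 1/(19² + 59633) = 1/(361 + 59633) = 1/59994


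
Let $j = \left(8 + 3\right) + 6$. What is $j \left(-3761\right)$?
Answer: $-63937$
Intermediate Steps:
$j = 17$ ($j = 11 + 6 = 17$)
$j \left(-3761\right) = 17 \left(-3761\right) = -63937$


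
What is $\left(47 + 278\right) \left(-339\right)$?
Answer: $-110175$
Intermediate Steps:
$\left(47 + 278\right) \left(-339\right) = 325 \left(-339\right) = -110175$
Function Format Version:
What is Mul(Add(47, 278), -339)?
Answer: -110175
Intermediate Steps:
Mul(Add(47, 278), -339) = Mul(325, -339) = -110175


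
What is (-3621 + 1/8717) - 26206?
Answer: -260001958/8717 ≈ -29827.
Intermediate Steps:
(-3621 + 1/8717) - 26206 = -31564256/8717 - 26206 = -260001958/8717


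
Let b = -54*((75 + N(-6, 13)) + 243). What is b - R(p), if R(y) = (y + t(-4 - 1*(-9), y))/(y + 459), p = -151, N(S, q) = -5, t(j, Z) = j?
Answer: -2602835/154 ≈ -16902.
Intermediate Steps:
R(y) = (5 + y)/(459 + y) (R(y) = (y + (-4 - 1*(-9)))/(y + 459) = (y + (-4 + 9))/(459 + y) = (y + 5)/(459 + y) = (5 + y)/(459 + y))
b = -16902 (b = -54*((75 - 5) + 243) = -54*(70 + 243) = -54*313 = -16902)
b - R(p) = -16902 - (5 - 151)/(459 - 151) = -16902 - (-146)/308 = -16902 - 1*(-73/154) = -16902 + 73/154 = -2602835/154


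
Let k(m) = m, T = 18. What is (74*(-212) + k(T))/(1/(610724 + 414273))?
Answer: -16061702990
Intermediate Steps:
(74*(-212) + k(T))/(1/(610724 + 414273)) = (74*(-212) + 18)/(1/(610724 + 414273)) = (-15688 + 18)/(1/1024997) = -15670/1/1024997 = -15670*1024997 = -16061702990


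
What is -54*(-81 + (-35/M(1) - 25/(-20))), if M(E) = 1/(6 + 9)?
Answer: 65313/2 ≈ 32657.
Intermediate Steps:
M(E) = 1/15
-54*(-81 + (-35/M(1) - 25/(-20))) = -54*(-81 + (-35/1/15 - 25/(-20))) = -54*(-81 + (-35*15 - 25*(-1/20))) = -54*(-81 + (-525 + 5/4)) = -54*(-81 - 2095/4) = -54*(-2419/4) = 65313/2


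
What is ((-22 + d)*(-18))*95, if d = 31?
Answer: -15390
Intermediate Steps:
((-22 + d)*(-18))*95 = ((-22 + 31)*(-18))*95 = (9*(-18))*95 = -162*95 = -15390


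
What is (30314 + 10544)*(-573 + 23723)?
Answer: 945862700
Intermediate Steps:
(30314 + 10544)*(-573 + 23723) = 40858*23150 = 945862700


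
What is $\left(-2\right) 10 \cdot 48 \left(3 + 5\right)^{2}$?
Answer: $-61440$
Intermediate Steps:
$\left(-2\right) 10 \cdot 48 \left(3 + 5\right)^{2} = \left(-20\right) 48 \cdot 8^{2} = \left(-960\right) 64 = -61440$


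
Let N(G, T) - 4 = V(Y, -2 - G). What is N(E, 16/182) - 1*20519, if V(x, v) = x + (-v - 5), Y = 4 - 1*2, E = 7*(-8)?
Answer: -20572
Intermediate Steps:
E = -56
Y = 2 (Y = 4 - 2 = 2)
V(x, v) = -5 + x - v (V(x, v) = x + (-5 - v) = -5 + x - v)
N(G, T) = 3 + G (N(G, T) = 4 + (-5 + 2 - (-2 - G)) = 4 + (-5 + 2 + (2 + G)) = 4 + (-1 + G) = 3 + G)
N(E, 16/182) - 1*20519 = (3 - 56) - 1*20519 = -53 - 20519 = -20572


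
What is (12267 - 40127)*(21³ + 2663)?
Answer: -332202640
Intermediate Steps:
(12267 - 40127)*(21³ + 2663) = -27860*(9261 + 2663) = -27860*11924 = -332202640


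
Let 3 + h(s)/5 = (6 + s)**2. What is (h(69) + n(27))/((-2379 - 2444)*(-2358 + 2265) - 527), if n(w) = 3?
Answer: 28113/448012 ≈ 0.062751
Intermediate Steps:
h(s) = -15 + 5*(6 + s)**2
(h(69) + n(27))/((-2379 - 2444)*(-2358 + 2265) - 527) = ((-15 + 5*(6 + 69)**2) + 3)/((-2379 - 2444)*(-2358 + 2265) - 527) = ((-15 + 5*75**2) + 3)/(-4823*(-93) - 527) = ((-15 + 5*5625) + 3)/(448539 - 527) = ((-15 + 28125) + 3)/448012 = (28110 + 3)*(1/448012) = 28113*(1/448012) = 28113/448012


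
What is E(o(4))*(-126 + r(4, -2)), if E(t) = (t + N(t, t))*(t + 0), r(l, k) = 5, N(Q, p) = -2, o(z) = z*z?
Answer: -27104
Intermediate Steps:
o(z) = z²
E(t) = t*(-2 + t) (E(t) = (t - 2)*(t + 0) = (-2 + t)*t = t*(-2 + t))
E(o(4))*(-126 + r(4, -2)) = (4²*(-2 + 4²))*(-126 + 5) = (16*(-2 + 16))*(-121) = (16*14)*(-121) = 224*(-121) = -27104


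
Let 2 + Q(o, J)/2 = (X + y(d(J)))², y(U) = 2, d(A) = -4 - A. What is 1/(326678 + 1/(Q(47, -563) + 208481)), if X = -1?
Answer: 208479/68105502763 ≈ 3.0611e-6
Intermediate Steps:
Q(o, J) = -2 (Q(o, J) = -4 + 2*(-1 + 2)² = -4 + 2*1² = -4 + 2*1 = -4 + 2 = -2)
1/(326678 + 1/(Q(47, -563) + 208481)) = 1/(326678 + 1/(-2 + 208481)) = 1/(326678 + 1/208479) = 1/(68105502763/208479) = 208479/68105502763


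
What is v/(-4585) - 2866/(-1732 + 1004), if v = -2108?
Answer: 1048231/238420 ≈ 4.3966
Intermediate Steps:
v/(-4585) - 2866/(-1732 + 1004) = -2108/(-4585) - 2866/(-1732 + 1004) = -2108*(-1/4585) - 2866/(-728) = 2108/4585 - 2866*(-1/728) = 2108/4585 + 1433/364 = 1048231/238420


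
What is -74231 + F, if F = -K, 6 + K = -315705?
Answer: 241480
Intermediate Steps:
K = -315711 (K = -6 - 315705 = -315711)
F = 315711 (F = -1*(-315711) = 315711)
-74231 + F = -74231 + 315711 = 241480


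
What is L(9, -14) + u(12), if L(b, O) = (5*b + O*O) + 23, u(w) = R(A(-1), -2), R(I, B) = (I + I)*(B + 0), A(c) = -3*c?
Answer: 252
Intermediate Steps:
R(I, B) = 2*B*I (R(I, B) = (2*I)*B = 2*B*I)
u(w) = -12 (u(w) = 2*(-2)*(-3*(-1)) = 2*(-2)*3 = -12)
L(b, O) = 23 + O² + 5*b (L(b, O) = (5*b + O²) + 23 = (O² + 5*b) + 23 = 23 + O² + 5*b)
L(9, -14) + u(12) = (23 + (-14)² + 5*9) - 12 = (23 + 196 + 45) - 12 = 264 - 12 = 252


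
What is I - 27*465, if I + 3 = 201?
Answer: -12357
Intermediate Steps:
I = 198 (I = -3 + 201 = 198)
I - 27*465 = 198 - 27*465 = 198 - 12555 = -12357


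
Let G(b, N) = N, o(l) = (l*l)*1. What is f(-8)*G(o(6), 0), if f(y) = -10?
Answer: 0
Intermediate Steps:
o(l) = l**2 (o(l) = l**2*1 = l**2)
f(-8)*G(o(6), 0) = -10*0 = 0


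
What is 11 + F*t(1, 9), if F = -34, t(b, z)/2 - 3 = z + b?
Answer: -873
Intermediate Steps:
t(b, z) = 6 + 2*b + 2*z (t(b, z) = 6 + 2*(z + b) = 6 + 2*(b + z) = 6 + (2*b + 2*z) = 6 + 2*b + 2*z)
11 + F*t(1, 9) = 11 - 34*(6 + 2*1 + 2*9) = 11 - 34*(6 + 2 + 18) = 11 - 34*26 = 11 - 884 = -873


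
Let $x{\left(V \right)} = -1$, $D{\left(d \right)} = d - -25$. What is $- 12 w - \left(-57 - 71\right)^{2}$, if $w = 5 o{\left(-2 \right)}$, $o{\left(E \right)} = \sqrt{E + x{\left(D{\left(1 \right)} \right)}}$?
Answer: $-16384 - 60 i \sqrt{3} \approx -16384.0 - 103.92 i$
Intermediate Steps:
$D{\left(d \right)} = 25 + d$ ($D{\left(d \right)} = d + 25 = 25 + d$)
$o{\left(E \right)} = \sqrt{-1 + E}$ ($o{\left(E \right)} = \sqrt{E - 1} = \sqrt{-1 + E}$)
$w = 5 i \sqrt{3}$ ($w = 5 \sqrt{-1 - 2} = 5 \sqrt{-3} = 5 i \sqrt{3} \approx 8.6602 i$)
$- 12 w - \left(-57 - 71\right)^{2} = - 12 \cdot 5 i \sqrt{3} - \left(-57 - 71\right)^{2} = - 60 i \sqrt{3} - \left(-128\right)^{2} = - 60 i \sqrt{3} - 16384 = -16384 - 60 i \sqrt{3}$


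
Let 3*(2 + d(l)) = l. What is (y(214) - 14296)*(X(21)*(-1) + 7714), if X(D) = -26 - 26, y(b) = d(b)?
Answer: -331452880/3 ≈ -1.1048e+8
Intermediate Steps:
d(l) = -2 + l/3
y(b) = -2 + b/3
X(D) = -52
(y(214) - 14296)*(X(21)*(-1) + 7714) = ((-2 + (⅓)*214) - 14296)*(-52*(-1) + 7714) = ((-2 + 214/3) - 14296)*(52 + 7714) = (208/3 - 14296)*7766 = -42680/3*7766 = -331452880/3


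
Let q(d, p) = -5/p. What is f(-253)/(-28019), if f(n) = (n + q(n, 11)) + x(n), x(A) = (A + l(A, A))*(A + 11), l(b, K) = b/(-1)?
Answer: 2788/308209 ≈ 0.0090458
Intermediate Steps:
l(b, K) = -b (l(b, K) = b*(-1) = -b)
x(A) = 0 (x(A) = (A - A)*(A + 11) = 0*(11 + A) = 0)
f(n) = -5/11 + n (f(n) = (n - 5/11) + 0 = (-5/11 + n) + 0 = -5/11 + n)
f(-253)/(-28019) = (-5/11 - 253)/(-28019) = -2788/11*(-1/28019) = 2788/308209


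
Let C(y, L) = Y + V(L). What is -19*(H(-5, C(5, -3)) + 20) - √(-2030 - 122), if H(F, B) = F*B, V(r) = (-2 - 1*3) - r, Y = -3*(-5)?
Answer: 855 - 2*I*√538 ≈ 855.0 - 46.39*I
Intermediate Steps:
Y = 15
V(r) = -5 - r (V(r) = (-2 - 3) - r = -5 - r)
C(y, L) = 10 - L (C(y, L) = 15 + (-5 - L) = 10 - L)
H(F, B) = B*F
-19*(H(-5, C(5, -3)) + 20) - √(-2030 - 122) = -19*((10 - 1*(-3))*(-5) + 20) - √(-2030 - 122) = -19*((10 + 3)*(-5) + 20) - √(-2152) = -19*(13*(-5) + 20) - 2*I*√538 = -19*(-65 + 20) - 2*I*√538 = -19*(-45) - 2*I*√538 = 855 - 2*I*√538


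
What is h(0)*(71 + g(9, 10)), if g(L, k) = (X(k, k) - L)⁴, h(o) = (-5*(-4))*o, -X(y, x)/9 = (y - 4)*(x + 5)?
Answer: 0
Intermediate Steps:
X(y, x) = -9*(-4 + y)*(5 + x) (X(y, x) = -9*(y - 4)*(x + 5) = -9*(-4 + y)*(5 + x))
h(o) = 20*o
g(L, k) = (180 - L - 9*k - 9*k²)⁴ (g(L, k) = ((180 - 45*k + 36*k - 9*k*k) - L)⁴ = ((180 - 45*k + 36*k - 9*k²) - L)⁴ = ((180 - 9*k - 9*k²) - L)⁴ = (180 - L - 9*k - 9*k²)⁴)
h(0)*(71 + g(9, 10)) = (20*0)*(71 + (-180 + 9 + 9*10 + 9*10²)⁴) = 0*(71 + (-180 + 9 + 90 + 9*100)⁴) = 0*(71 + (-180 + 9 + 90 + 900)⁴) = 0*(71 + 819⁴) = 0*(71 + 449920319121) = 0*449920319192 = 0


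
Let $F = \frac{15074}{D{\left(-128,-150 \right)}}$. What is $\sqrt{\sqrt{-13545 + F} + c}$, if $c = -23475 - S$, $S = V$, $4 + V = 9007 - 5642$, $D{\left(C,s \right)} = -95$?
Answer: $\frac{\sqrt{-242194900 + 95 i \sqrt{123675655}}}{95} \approx 0.3573 + 163.82 i$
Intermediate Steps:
$V = 3361$ ($V = -4 + \left(9007 - 5642\right) = -4 + 3365 = 3361$)
$S = 3361$
$F = - \frac{15074}{95}$ ($F = \frac{15074}{-95} = 15074 \left(- \frac{1}{95}\right) = - \frac{15074}{95} \approx -158.67$)
$c = -26836$ ($c = -23475 - 3361 = -26836$)
$\sqrt{\sqrt{-13545 + F} + c} = \sqrt{\sqrt{-13545 - \frac{15074}{95}} - 26836} = \sqrt{\sqrt{- \frac{1301849}{95}} - 26836} = \sqrt{\frac{i \sqrt{123675655}}{95} - 26836} = \sqrt{-26836 + \frac{i \sqrt{123675655}}{95}}$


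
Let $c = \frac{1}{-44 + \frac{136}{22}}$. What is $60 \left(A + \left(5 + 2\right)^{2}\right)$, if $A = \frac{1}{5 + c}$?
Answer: $\frac{6107820}{2069} \approx 2952.1$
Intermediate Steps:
$c = - \frac{11}{416}$ ($c = \frac{1}{-44 + 136 \cdot \frac{1}{22}} = \frac{1}{-44 + \frac{68}{11}} = \frac{1}{- \frac{416}{11}} = - \frac{11}{416} \approx -0.026442$)
$A = \frac{416}{2069}$ ($A = \frac{1}{5 - \frac{11}{416}} = \frac{1}{\frac{2069}{416}} = \frac{416}{2069} \approx 0.20106$)
$60 \left(A + \left(5 + 2\right)^{2}\right) = 60 \left(\frac{416}{2069} + \left(5 + 2\right)^{2}\right) = 60 \left(\frac{416}{2069} + 7^{2}\right) = 60 \left(\frac{416}{2069} + 49\right) = 60 \cdot \frac{101797}{2069} = \frac{6107820}{2069}$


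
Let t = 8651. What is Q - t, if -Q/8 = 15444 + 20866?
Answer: -299131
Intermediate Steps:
Q = -290480 (Q = -8*(15444 + 20866) = -8*36310 = -290480)
Q - t = -290480 - 1*8651 = -290480 - 8651 = -299131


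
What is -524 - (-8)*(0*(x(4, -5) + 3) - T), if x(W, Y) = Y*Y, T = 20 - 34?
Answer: -412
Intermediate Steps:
T = -14
x(W, Y) = Y²
-524 - (-8)*(0*(x(4, -5) + 3) - T) = -524 - (-8)*(0*((-5)² + 3) - 1*(-14)) = -524 - (-8)*(0*(25 + 3) + 14) = -524 - (-8)*(0*28 + 14) = -524 - (-8)*(0 + 14) = -524 - (-8)*14 = -524 - 1*(-112) = -524 + 112 = -412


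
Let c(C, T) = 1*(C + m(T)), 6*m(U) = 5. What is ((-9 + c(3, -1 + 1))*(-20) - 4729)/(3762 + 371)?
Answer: -13877/12399 ≈ -1.1192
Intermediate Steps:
m(U) = 5/6 (m(U) = (1/6)*5 = 5/6)
c(C, T) = 5/6 + C (c(C, T) = 1*(C + 5/6) = 1*(5/6 + C) = 5/6 + C)
((-9 + c(3, -1 + 1))*(-20) - 4729)/(3762 + 371) = ((-9 + (5/6 + 3))*(-20) - 4729)/(3762 + 371) = ((-9 + 23/6)*(-20) - 4729)/4133 = (-31/6*(-20) - 4729)*(1/4133) = (310/3 - 4729)*(1/4133) = -13877/3*1/4133 = -13877/12399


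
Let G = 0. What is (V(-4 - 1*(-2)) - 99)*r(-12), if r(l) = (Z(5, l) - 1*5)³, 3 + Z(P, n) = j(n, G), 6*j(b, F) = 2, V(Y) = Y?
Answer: 1228867/27 ≈ 45514.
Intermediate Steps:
j(b, F) = ⅓ (j(b, F) = (⅙)*2 = ⅓)
Z(P, n) = -8/3 (Z(P, n) = -3 + ⅓ = -8/3)
r(l) = -12167/27 (r(l) = (-8/3 - 1*5)³ = (-8/3 - 5)³ = (-23/3)³ = -12167/27)
(V(-4 - 1*(-2)) - 99)*r(-12) = ((-4 - 1*(-2)) - 99)*(-12167/27) = ((-4 + 2) - 99)*(-12167/27) = (-2 - 99)*(-12167/27) = -101*(-12167/27) = 1228867/27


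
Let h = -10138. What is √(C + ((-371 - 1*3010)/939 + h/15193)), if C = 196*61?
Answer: √270275450459833291/4755409 ≈ 109.32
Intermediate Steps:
C = 11956
√(C + ((-371 - 1*3010)/939 + h/15193)) = √(11956 + ((-371 - 1*3010)/939 - 10138/15193)) = √(11956 + ((-371 - 3010)*(1/939) - 10138*1/15193)) = √(11956 + (-3381*1/939 - 10138/15193)) = √(11956 + (-1127/313 - 10138/15193)) = √(11956 - 20295705/4755409) = √(56835374299/4755409) = √270275450459833291/4755409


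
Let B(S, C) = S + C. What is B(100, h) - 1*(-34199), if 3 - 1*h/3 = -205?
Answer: 34923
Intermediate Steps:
h = 624 (h = 9 - 3*(-205) = 9 + 615 = 624)
B(S, C) = C + S
B(100, h) - 1*(-34199) = (624 + 100) - 1*(-34199) = 724 + 34199 = 34923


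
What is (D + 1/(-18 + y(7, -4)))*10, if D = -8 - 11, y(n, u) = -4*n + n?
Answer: -7420/39 ≈ -190.26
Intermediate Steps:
y(n, u) = -3*n
D = -19
(D + 1/(-18 + y(7, -4)))*10 = (-19 + 1/(-18 - 3*7))*10 = (-19 + 1/(-18 - 21))*10 = (-19 + 1/(-39))*10 = (-19 - 1/39)*10 = -742/39*10 = -7420/39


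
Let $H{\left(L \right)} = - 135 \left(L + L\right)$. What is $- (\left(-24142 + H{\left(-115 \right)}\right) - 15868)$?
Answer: $8960$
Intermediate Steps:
$H{\left(L \right)} = - 270 L$ ($H{\left(L \right)} = - 135 \cdot 2 L = - 270 L$)
$- (\left(-24142 + H{\left(-115 \right)}\right) - 15868) = - (\left(-24142 - -31050\right) - 15868) = - (\left(-24142 + 31050\right) - 15868) = - (6908 - 15868) = \left(-1\right) \left(-8960\right) = 8960$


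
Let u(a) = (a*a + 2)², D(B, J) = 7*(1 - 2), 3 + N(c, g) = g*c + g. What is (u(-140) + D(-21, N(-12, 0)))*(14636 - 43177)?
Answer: -10966548088777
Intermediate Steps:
N(c, g) = -3 + g + c*g (N(c, g) = -3 + (g*c + g) = -3 + (c*g + g) = -3 + (g + c*g) = -3 + g + c*g)
D(B, J) = -7 (D(B, J) = 7*(-1) = -7)
u(a) = (2 + a²)² (u(a) = (a² + 2)² = (2 + a²)²)
(u(-140) + D(-21, N(-12, 0)))*(14636 - 43177) = ((2 + (-140)²)² - 7)*(14636 - 43177) = ((2 + 19600)² - 7)*(-28541) = (19602² - 7)*(-28541) = (384238404 - 7)*(-28541) = 384238397*(-28541) = -10966548088777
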